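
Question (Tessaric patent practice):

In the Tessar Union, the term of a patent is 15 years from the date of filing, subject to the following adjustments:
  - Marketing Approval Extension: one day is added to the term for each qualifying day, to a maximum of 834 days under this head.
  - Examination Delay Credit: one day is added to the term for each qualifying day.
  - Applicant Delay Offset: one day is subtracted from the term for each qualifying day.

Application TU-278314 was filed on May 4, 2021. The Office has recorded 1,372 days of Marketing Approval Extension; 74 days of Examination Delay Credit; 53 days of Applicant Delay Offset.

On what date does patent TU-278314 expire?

Base term: filing date + 15 years → 4 May 2036.
Marketing Approval Extension: 1372 days claimed exceeds the 834-day cap, so +834 days → 16 August 2038.
Examination Delay Credit: +74 days → 29 October 2038.
Applicant Delay Offset: −53 days → 6 September 2038.

September 6, 2038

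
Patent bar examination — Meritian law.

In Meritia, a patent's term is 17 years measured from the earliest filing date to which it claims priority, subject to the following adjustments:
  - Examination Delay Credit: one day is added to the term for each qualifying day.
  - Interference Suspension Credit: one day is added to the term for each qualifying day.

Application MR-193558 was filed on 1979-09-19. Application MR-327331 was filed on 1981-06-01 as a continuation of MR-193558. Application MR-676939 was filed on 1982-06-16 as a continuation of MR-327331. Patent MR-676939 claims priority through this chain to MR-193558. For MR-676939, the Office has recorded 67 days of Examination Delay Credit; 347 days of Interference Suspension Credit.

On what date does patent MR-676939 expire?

Earliest priority filing: 19 September 1979.
Base term: 19 September 1979 + 17 years → 19 September 1996.
Examination Delay Credit: +67 days → 25 November 1996.
Interference Suspension Credit: +347 days → 7 November 1997.

November 7, 1997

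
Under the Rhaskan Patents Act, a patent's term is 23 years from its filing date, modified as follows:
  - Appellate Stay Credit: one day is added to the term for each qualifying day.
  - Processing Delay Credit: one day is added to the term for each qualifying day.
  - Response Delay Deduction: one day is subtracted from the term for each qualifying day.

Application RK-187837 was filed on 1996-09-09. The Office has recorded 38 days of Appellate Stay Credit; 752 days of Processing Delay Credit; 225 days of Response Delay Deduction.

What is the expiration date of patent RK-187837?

Base term: filing date + 23 years → 9 September 2019.
Appellate Stay Credit: +38 days → 17 October 2019.
Processing Delay Credit: +752 days → 7 November 2021.
Response Delay Deduction: −225 days → 27 March 2021.

2021-03-27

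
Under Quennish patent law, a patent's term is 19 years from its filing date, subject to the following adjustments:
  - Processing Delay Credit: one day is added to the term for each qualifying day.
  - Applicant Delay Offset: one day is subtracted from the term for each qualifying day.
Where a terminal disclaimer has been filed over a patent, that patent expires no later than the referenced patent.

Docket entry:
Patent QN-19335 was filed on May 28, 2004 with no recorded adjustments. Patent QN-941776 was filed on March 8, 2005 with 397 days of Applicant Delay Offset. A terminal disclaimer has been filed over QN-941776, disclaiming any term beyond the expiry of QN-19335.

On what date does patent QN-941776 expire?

Natural term of QN-941776:
  Base: filing + 19 years → 8 March 2024.
  Applicant Delay Offset: −397 days → 5 February 2023.
Expiry of referenced patent QN-19335:
  Base: filing + 19 years → 28 May 2023.
Terminal disclaimer: QN-941776 expires on the earlier of 5 February 2023 and 28 May 2023.

February 5, 2023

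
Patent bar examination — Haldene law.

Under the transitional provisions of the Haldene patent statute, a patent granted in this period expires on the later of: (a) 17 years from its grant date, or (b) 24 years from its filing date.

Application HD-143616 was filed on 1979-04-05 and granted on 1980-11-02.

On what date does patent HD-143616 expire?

(a) grant + 17 years → 2 November 1997.
(b) filing + 24 years → 5 April 2003.
Later of the two: 5 April 2003.

April 5, 2003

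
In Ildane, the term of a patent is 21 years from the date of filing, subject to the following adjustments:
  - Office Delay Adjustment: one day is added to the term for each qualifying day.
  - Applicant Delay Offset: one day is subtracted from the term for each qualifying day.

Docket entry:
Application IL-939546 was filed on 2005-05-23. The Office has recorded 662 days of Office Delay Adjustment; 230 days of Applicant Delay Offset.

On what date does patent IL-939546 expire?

Base term: filing date + 21 years → 23 May 2026.
Office Delay Adjustment: +662 days → 15 March 2028.
Applicant Delay Offset: −230 days → 29 July 2027.

2027-07-29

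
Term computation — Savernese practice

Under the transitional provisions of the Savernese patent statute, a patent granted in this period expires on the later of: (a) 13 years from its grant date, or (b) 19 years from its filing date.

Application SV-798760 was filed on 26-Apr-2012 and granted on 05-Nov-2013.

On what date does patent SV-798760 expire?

(a) grant + 13 years → 5 November 2026.
(b) filing + 19 years → 26 April 2031.
Later of the two: 26 April 2031.

April 26, 2031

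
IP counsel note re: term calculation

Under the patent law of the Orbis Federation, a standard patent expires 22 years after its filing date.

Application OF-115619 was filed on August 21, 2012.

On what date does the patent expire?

August 21, 2034

Filing date + 22 years → 21 August 2034.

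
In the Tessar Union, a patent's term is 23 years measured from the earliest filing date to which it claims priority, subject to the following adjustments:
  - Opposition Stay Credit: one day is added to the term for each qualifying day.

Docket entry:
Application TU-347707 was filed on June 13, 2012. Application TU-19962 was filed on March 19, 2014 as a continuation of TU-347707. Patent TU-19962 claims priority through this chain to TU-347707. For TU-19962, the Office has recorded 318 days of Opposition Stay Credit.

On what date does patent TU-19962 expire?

2036-04-26

Earliest priority filing: 13 June 2012.
Base term: 13 June 2012 + 23 years → 13 June 2035.
Opposition Stay Credit: +318 days → 26 April 2036.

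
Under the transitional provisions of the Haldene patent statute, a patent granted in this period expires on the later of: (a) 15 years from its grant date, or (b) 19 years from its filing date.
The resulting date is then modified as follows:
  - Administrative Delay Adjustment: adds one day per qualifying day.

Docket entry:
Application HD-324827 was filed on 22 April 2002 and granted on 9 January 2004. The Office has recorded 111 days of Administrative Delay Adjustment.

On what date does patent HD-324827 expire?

(a) grant + 15 years → 9 January 2019.
(b) filing + 19 years → 22 April 2021.
Later of the two: 22 April 2021.
Administrative Delay Adjustment: +111 days → 11 August 2021.

2021-08-11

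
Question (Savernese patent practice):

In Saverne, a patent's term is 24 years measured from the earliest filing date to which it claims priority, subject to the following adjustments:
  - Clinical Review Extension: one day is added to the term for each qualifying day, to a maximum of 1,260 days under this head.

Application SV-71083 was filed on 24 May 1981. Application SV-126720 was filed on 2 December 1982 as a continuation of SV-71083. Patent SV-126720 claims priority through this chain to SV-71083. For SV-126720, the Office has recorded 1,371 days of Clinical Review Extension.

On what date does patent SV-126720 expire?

2008-11-04

Earliest priority filing: 24 May 1981.
Base term: 24 May 1981 + 24 years → 24 May 2005.
Clinical Review Extension: 1371 days claimed exceeds the 1260-day cap, so +1260 days → 4 November 2008.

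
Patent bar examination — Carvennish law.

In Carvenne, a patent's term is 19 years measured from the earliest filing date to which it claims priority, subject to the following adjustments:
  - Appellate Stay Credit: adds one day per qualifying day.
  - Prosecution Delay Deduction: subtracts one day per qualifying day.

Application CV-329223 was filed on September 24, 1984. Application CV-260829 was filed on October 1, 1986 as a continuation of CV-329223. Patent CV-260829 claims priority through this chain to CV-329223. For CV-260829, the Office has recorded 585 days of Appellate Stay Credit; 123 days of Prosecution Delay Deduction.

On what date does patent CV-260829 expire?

Earliest priority filing: 24 September 1984.
Base term: 24 September 1984 + 19 years → 24 September 2003.
Appellate Stay Credit: +585 days → 1 May 2005.
Prosecution Delay Deduction: −123 days → 29 December 2004.

December 29, 2004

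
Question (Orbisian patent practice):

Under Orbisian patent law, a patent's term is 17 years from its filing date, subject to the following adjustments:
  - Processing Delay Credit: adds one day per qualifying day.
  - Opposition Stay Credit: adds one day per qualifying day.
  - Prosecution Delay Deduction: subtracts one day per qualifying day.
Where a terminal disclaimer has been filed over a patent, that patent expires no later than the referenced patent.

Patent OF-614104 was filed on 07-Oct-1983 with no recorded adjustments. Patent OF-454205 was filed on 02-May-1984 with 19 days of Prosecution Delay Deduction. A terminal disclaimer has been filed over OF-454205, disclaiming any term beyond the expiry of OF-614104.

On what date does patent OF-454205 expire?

2000-10-07

Natural term of OF-454205:
  Base: filing + 17 years → 2 May 2001.
  Prosecution Delay Deduction: −19 days → 13 April 2001.
Expiry of referenced patent OF-614104:
  Base: filing + 17 years → 7 October 2000.
Terminal disclaimer: OF-454205 expires on the earlier of 13 April 2001 and 7 October 2000.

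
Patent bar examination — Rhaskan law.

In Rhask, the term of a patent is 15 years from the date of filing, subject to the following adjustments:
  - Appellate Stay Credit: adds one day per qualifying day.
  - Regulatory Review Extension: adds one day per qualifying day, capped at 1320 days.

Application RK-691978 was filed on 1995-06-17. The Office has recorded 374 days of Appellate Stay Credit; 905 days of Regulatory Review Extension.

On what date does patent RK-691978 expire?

2013-12-17

Base term: filing date + 15 years → 17 June 2010.
Appellate Stay Credit: +374 days → 26 June 2011.
Regulatory Review Extension: 905 days (within the 1320-day cap) → +905 days → 17 December 2013.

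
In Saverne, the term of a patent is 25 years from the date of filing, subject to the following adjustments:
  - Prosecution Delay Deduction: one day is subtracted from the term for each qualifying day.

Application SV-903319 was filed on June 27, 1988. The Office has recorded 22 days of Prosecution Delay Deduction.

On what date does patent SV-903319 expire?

Base term: filing date + 25 years → 27 June 2013.
Prosecution Delay Deduction: −22 days → 5 June 2013.

2013-06-05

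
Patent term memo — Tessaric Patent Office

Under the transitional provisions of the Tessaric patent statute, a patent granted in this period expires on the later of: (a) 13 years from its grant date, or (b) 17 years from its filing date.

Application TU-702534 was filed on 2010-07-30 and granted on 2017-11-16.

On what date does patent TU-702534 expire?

(a) grant + 13 years → 16 November 2030.
(b) filing + 17 years → 30 July 2027.
Later of the two: 16 November 2030.

2030-11-16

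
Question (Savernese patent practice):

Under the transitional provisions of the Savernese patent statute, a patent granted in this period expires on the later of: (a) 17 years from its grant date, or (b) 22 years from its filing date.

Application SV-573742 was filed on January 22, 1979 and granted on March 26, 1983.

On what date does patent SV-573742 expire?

2001-01-22

(a) grant + 17 years → 26 March 2000.
(b) filing + 22 years → 22 January 2001.
Later of the two: 22 January 2001.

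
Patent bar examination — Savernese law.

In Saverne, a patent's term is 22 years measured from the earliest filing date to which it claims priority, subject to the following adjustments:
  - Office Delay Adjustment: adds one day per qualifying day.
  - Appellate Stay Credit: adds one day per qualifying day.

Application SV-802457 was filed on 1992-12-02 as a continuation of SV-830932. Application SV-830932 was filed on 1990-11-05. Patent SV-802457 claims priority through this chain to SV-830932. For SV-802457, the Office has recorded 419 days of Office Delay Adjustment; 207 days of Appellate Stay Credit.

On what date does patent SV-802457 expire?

Earliest priority filing: 5 November 1990.
Base term: 5 November 1990 + 22 years → 5 November 2012.
Office Delay Adjustment: +419 days → 29 December 2013.
Appellate Stay Credit: +207 days → 24 July 2014.

July 24, 2014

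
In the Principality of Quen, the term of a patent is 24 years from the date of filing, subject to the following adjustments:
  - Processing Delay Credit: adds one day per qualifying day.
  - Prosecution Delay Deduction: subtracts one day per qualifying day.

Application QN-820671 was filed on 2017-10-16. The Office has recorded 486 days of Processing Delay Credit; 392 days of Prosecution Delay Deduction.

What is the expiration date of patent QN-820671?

January 18, 2042

Base term: filing date + 24 years → 16 October 2041.
Processing Delay Credit: +486 days → 14 February 2043.
Prosecution Delay Deduction: −392 days → 18 January 2042.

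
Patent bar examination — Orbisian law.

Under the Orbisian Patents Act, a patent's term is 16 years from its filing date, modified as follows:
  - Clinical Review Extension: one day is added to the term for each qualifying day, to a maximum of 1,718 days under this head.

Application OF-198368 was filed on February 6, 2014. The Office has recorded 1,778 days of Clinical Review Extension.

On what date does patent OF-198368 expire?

October 21, 2034

Base term: filing date + 16 years → 6 February 2030.
Clinical Review Extension: 1778 days claimed exceeds the 1718-day cap, so +1718 days → 21 October 2034.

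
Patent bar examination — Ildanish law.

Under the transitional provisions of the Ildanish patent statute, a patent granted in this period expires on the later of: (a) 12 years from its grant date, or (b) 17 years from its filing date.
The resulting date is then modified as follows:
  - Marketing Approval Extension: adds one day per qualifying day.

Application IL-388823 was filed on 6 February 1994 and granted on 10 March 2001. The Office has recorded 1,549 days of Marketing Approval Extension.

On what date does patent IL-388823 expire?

June 6, 2017

(a) grant + 12 years → 10 March 2013.
(b) filing + 17 years → 6 February 2011.
Later of the two: 10 March 2013.
Marketing Approval Extension: +1549 days → 6 June 2017.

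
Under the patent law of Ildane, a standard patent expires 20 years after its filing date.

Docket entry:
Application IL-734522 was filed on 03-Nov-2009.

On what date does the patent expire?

Filing date + 20 years → 3 November 2029.

November 3, 2029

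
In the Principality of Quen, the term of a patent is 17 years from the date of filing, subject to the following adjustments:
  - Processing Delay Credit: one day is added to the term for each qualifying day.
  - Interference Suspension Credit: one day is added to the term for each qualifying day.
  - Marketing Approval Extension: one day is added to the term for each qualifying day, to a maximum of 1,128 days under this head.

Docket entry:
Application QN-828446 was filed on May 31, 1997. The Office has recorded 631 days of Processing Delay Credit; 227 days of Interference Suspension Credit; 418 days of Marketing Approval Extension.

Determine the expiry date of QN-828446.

2017-11-27

Base term: filing date + 17 years → 31 May 2014.
Processing Delay Credit: +631 days → 21 February 2016.
Interference Suspension Credit: +227 days → 5 October 2016.
Marketing Approval Extension: 418 days (within the 1128-day cap) → +418 days → 27 November 2017.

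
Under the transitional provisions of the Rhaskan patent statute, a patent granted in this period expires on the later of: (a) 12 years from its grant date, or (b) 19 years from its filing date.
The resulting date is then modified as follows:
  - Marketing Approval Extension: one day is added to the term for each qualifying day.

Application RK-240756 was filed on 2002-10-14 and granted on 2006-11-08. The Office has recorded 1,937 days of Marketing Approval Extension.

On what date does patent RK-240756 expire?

(a) grant + 12 years → 8 November 2018.
(b) filing + 19 years → 14 October 2021.
Later of the two: 14 October 2021.
Marketing Approval Extension: +1937 days → 2 February 2027.

2027-02-02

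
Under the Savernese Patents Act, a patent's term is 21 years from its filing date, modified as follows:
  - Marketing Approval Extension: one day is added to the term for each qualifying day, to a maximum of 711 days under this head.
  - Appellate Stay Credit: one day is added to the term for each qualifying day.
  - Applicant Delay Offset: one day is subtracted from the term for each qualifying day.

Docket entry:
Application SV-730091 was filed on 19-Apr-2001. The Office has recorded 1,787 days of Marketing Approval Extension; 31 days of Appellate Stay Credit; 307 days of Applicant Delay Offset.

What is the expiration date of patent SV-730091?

June 28, 2023

Base term: filing date + 21 years → 19 April 2022.
Marketing Approval Extension: 1787 days claimed exceeds the 711-day cap, so +711 days → 30 March 2024.
Appellate Stay Credit: +31 days → 30 April 2024.
Applicant Delay Offset: −307 days → 28 June 2023.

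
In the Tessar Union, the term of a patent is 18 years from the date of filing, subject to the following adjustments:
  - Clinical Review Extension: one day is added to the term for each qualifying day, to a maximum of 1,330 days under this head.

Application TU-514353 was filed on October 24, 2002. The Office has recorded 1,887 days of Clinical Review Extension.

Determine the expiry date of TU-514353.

Base term: filing date + 18 years → 24 October 2020.
Clinical Review Extension: 1887 days claimed exceeds the 1330-day cap, so +1330 days → 15 June 2024.

2024-06-15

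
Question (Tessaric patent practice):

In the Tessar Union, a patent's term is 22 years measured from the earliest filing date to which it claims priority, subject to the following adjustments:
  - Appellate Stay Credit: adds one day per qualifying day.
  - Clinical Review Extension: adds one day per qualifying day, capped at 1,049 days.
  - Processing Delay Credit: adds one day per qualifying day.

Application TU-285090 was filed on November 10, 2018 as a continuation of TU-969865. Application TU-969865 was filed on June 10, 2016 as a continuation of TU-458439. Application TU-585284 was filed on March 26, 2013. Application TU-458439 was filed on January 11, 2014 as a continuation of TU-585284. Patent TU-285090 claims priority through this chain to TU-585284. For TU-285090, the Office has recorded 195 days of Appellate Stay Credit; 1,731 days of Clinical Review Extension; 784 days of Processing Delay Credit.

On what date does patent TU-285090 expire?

October 13, 2040

Earliest priority filing: 26 March 2013.
Base term: 26 March 2013 + 22 years → 26 March 2035.
Appellate Stay Credit: +195 days → 7 October 2035.
Clinical Review Extension: 1731 days claimed exceeds the 1049-day cap, so +1049 days → 21 August 2038.
Processing Delay Credit: +784 days → 13 October 2040.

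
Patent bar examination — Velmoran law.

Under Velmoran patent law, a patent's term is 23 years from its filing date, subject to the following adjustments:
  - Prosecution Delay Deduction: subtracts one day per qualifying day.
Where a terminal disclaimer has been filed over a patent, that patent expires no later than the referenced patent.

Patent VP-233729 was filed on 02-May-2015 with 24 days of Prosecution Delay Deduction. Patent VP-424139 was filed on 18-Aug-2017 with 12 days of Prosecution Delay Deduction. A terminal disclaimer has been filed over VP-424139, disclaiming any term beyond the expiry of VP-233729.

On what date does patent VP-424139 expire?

Natural term of VP-424139:
  Base: filing + 23 years → 18 August 2040.
  Prosecution Delay Deduction: −12 days → 6 August 2040.
Expiry of referenced patent VP-233729:
  Base: filing + 23 years → 2 May 2038.
  Prosecution Delay Deduction: −24 days → 8 April 2038.
Terminal disclaimer: VP-424139 expires on the earlier of 6 August 2040 and 8 April 2038.

2038-04-08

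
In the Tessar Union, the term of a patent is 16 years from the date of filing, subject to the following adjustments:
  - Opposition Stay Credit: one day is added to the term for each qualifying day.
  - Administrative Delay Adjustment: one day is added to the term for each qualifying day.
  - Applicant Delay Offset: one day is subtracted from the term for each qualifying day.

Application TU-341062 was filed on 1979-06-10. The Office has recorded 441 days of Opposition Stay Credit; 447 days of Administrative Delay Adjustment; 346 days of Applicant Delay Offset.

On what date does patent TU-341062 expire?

Base term: filing date + 16 years → 10 June 1995.
Opposition Stay Credit: +441 days → 24 August 1996.
Administrative Delay Adjustment: +447 days → 14 November 1997.
Applicant Delay Offset: −346 days → 3 December 1996.

December 3, 1996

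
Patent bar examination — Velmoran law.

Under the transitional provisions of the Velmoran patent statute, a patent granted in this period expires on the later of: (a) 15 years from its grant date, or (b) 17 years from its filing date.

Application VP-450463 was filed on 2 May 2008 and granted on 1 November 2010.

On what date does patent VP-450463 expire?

(a) grant + 15 years → 1 November 2025.
(b) filing + 17 years → 2 May 2025.
Later of the two: 1 November 2025.

2025-11-01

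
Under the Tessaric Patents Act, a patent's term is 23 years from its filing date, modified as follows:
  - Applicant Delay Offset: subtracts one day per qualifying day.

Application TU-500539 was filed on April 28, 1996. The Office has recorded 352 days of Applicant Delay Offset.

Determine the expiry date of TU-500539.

Base term: filing date + 23 years → 28 April 2019.
Applicant Delay Offset: −352 days → 11 May 2018.

May 11, 2018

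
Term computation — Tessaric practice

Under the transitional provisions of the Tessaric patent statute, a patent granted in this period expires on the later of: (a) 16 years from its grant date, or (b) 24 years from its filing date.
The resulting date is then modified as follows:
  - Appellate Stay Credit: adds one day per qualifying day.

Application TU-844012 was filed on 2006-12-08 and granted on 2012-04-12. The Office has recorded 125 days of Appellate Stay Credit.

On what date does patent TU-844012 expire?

2031-04-12

(a) grant + 16 years → 12 April 2028.
(b) filing + 24 years → 8 December 2030.
Later of the two: 8 December 2030.
Appellate Stay Credit: +125 days → 12 April 2031.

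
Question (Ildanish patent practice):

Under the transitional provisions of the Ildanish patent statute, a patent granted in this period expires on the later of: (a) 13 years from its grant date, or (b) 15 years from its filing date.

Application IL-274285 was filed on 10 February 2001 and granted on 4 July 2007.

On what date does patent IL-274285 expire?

2020-07-04

(a) grant + 13 years → 4 July 2020.
(b) filing + 15 years → 10 February 2016.
Later of the two: 4 July 2020.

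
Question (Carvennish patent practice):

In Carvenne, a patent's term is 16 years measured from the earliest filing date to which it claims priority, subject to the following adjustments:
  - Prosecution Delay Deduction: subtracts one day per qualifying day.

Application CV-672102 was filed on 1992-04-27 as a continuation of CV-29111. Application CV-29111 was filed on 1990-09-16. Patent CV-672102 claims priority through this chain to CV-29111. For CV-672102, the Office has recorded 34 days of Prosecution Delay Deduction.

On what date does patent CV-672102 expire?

August 13, 2006

Earliest priority filing: 16 September 1990.
Base term: 16 September 1990 + 16 years → 16 September 2006.
Prosecution Delay Deduction: −34 days → 13 August 2006.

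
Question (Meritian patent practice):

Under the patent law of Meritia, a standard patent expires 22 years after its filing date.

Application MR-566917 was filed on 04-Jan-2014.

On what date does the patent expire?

January 4, 2036

Filing date + 22 years → 4 January 2036.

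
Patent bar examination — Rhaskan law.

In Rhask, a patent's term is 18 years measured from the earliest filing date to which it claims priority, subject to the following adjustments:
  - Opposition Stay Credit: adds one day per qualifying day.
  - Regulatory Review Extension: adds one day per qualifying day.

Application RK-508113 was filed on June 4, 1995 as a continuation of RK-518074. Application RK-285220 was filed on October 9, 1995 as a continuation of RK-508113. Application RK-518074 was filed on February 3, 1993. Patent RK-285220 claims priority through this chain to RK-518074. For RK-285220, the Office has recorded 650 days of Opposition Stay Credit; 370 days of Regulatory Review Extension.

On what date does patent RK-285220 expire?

Earliest priority filing: 3 February 1993.
Base term: 3 February 1993 + 18 years → 3 February 2011.
Opposition Stay Credit: +650 days → 14 November 2012.
Regulatory Review Extension: +370 days → 19 November 2013.

2013-11-19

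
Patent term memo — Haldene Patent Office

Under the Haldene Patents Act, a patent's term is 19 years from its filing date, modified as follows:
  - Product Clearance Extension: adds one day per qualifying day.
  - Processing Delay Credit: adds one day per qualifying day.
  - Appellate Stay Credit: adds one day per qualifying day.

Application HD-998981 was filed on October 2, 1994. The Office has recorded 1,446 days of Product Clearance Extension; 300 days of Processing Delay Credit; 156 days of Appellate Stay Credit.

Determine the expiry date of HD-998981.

Base term: filing date + 19 years → 2 October 2013.
Product Clearance Extension: +1446 days → 17 September 2017.
Processing Delay Credit: +300 days → 14 July 2018.
Appellate Stay Credit: +156 days → 17 December 2018.

2018-12-17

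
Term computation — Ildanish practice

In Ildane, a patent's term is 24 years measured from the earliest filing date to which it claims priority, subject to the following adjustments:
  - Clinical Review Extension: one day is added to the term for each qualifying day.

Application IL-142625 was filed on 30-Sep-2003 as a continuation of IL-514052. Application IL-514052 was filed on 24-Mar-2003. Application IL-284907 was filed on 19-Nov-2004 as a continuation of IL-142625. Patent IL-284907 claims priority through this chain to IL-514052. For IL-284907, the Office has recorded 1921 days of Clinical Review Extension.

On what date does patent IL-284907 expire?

Earliest priority filing: 24 March 2003.
Base term: 24 March 2003 + 24 years → 24 March 2027.
Clinical Review Extension: +1921 days → 26 June 2032.

2032-06-26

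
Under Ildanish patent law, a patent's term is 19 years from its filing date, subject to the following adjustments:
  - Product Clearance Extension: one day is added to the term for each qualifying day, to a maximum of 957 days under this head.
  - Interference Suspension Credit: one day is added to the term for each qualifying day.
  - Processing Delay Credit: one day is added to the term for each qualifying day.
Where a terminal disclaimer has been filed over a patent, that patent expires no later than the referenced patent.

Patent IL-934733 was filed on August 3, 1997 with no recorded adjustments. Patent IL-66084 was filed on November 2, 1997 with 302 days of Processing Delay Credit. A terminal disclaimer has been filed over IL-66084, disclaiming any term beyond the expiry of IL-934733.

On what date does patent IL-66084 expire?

August 3, 2016

Natural term of IL-66084:
  Base: filing + 19 years → 2 November 2016.
  Processing Delay Credit: +302 days → 31 August 2017.
Expiry of referenced patent IL-934733:
  Base: filing + 19 years → 3 August 2016.
Terminal disclaimer: IL-66084 expires on the earlier of 31 August 2017 and 3 August 2016.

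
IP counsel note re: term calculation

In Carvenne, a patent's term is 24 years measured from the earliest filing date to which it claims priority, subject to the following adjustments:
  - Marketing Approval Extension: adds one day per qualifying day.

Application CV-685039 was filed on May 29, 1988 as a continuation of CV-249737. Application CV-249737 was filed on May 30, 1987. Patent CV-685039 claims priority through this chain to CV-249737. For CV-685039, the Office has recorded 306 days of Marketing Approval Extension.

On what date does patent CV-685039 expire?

March 31, 2012

Earliest priority filing: 30 May 1987.
Base term: 30 May 1987 + 24 years → 30 May 2011.
Marketing Approval Extension: +306 days → 31 March 2012.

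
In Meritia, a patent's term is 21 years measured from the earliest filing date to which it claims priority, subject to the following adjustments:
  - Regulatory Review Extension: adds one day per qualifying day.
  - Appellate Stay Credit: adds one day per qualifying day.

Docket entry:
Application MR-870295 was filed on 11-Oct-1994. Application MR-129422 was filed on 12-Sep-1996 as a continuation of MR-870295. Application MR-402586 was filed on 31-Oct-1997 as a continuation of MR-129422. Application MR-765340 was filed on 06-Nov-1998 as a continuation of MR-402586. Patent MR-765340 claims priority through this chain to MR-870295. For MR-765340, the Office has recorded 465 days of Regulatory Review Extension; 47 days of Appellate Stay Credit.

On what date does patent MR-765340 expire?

2017-03-06

Earliest priority filing: 11 October 1994.
Base term: 11 October 1994 + 21 years → 11 October 2015.
Regulatory Review Extension: +465 days → 18 January 2017.
Appellate Stay Credit: +47 days → 6 March 2017.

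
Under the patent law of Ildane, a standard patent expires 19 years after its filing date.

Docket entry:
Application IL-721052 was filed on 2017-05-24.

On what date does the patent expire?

May 24, 2036

Filing date + 19 years → 24 May 2036.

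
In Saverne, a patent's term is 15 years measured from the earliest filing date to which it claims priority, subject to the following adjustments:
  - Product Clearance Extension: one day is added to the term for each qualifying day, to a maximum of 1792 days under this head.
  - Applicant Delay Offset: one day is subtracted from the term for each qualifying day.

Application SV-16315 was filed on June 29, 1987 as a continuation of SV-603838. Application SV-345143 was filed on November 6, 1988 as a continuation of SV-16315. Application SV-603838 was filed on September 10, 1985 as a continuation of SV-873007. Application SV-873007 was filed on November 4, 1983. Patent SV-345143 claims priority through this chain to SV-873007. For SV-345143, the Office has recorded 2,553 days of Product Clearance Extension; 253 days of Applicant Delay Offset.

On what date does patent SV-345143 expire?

Earliest priority filing: 4 November 1983.
Base term: 4 November 1983 + 15 years → 4 November 1998.
Product Clearance Extension: 2553 days claimed exceeds the 1792-day cap, so +1792 days → 1 October 2003.
Applicant Delay Offset: −253 days → 21 January 2003.

January 21, 2003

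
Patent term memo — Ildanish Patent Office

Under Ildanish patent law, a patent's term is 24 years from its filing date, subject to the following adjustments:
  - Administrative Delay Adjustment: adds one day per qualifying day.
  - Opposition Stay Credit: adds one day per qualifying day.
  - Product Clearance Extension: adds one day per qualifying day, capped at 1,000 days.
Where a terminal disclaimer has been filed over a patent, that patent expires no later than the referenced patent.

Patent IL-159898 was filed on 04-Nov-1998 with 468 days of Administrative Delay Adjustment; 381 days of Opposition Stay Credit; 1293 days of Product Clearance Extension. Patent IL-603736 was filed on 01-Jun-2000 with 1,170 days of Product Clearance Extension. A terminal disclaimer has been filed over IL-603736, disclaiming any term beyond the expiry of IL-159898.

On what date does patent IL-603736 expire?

Natural term of IL-603736:
  Base: filing + 24 years → 1 June 2024.
  Product Clearance Extension: 1170 days claimed exceeds the 1000-day cap, so +1000 days → 26 February 2027.
Expiry of referenced patent IL-159898:
  Base: filing + 24 years → 4 November 2022.
  Administrative Delay Adjustment: +468 days → 15 February 2024.
  Opposition Stay Credit: +381 days → 2 March 2025.
  Product Clearance Extension: 1293 days claimed exceeds the 1000-day cap, so +1000 days → 27 November 2027.
Terminal disclaimer: IL-603736 expires on the earlier of 26 February 2027 and 27 November 2027.

February 26, 2027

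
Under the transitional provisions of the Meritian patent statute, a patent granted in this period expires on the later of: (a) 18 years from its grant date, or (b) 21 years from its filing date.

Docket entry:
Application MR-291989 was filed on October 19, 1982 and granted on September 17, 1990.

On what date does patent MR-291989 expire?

(a) grant + 18 years → 17 September 2008.
(b) filing + 21 years → 19 October 2003.
Later of the two: 17 September 2008.

2008-09-17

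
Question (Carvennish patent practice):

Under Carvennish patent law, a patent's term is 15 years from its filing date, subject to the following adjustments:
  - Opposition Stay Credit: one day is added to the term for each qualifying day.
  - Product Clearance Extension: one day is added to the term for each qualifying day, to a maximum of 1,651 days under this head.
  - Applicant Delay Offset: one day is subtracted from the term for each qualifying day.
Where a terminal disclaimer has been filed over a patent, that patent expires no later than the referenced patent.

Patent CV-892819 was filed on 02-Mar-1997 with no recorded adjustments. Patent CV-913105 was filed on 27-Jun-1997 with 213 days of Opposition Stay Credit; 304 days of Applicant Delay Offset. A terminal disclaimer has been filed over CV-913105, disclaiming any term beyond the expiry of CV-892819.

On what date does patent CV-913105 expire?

2012-03-02

Natural term of CV-913105:
  Base: filing + 15 years → 27 June 2012.
  Opposition Stay Credit: +213 days → 26 January 2013.
  Applicant Delay Offset: −304 days → 28 March 2012.
Expiry of referenced patent CV-892819:
  Base: filing + 15 years → 2 March 2012.
Terminal disclaimer: CV-913105 expires on the earlier of 28 March 2012 and 2 March 2012.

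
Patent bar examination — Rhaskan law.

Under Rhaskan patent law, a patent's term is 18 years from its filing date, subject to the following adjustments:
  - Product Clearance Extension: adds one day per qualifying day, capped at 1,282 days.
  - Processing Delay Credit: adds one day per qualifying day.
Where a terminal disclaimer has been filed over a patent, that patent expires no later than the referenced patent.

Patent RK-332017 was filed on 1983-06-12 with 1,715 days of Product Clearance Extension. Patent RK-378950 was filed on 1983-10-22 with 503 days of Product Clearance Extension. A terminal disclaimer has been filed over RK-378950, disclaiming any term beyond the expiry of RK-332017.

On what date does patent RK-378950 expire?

Natural term of RK-378950:
  Base: filing + 18 years → 22 October 2001.
  Product Clearance Extension: 503 days (within the 1282-day cap) → +503 days → 9 March 2003.
Expiry of referenced patent RK-332017:
  Base: filing + 18 years → 12 June 2001.
  Product Clearance Extension: 1715 days claimed exceeds the 1282-day cap, so +1282 days → 15 December 2004.
Terminal disclaimer: RK-378950 expires on the earlier of 9 March 2003 and 15 December 2004.

2003-03-09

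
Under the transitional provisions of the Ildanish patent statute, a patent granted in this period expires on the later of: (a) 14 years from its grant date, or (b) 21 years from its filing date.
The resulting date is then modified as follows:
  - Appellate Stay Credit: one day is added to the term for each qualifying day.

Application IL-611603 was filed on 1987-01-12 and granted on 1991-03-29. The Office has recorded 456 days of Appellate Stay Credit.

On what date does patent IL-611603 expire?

April 12, 2009

(a) grant + 14 years → 29 March 2005.
(b) filing + 21 years → 12 January 2008.
Later of the two: 12 January 2008.
Appellate Stay Credit: +456 days → 12 April 2009.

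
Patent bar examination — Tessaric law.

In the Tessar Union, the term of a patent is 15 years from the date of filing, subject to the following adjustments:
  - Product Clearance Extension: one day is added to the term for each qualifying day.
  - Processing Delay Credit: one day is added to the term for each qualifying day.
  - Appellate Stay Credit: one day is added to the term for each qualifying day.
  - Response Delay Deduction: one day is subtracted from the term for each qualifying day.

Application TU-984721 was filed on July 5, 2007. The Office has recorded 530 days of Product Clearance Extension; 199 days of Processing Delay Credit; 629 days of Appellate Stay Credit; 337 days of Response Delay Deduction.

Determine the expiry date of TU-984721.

2025-04-21

Base term: filing date + 15 years → 5 July 2022.
Product Clearance Extension: +530 days → 17 December 2023.
Processing Delay Credit: +199 days → 3 July 2024.
Appellate Stay Credit: +629 days → 24 March 2026.
Response Delay Deduction: −337 days → 21 April 2025.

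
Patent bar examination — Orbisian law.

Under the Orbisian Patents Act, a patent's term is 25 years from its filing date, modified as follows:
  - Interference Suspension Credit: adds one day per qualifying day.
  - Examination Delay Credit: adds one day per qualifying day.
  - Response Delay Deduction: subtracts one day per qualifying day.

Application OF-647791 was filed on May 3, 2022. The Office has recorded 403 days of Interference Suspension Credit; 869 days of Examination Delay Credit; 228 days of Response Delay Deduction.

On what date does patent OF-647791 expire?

Base term: filing date + 25 years → 3 May 2047.
Interference Suspension Credit: +403 days → 9 June 2048.
Examination Delay Credit: +869 days → 26 October 2050.
Response Delay Deduction: −228 days → 12 March 2050.

March 12, 2050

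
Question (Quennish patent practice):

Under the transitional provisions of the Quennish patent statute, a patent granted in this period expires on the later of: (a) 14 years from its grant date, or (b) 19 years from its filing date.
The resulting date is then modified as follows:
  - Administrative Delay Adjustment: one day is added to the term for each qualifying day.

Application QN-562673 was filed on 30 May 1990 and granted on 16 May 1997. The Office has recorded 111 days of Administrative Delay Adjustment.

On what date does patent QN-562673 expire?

(a) grant + 14 years → 16 May 2011.
(b) filing + 19 years → 30 May 2009.
Later of the two: 16 May 2011.
Administrative Delay Adjustment: +111 days → 4 September 2011.

September 4, 2011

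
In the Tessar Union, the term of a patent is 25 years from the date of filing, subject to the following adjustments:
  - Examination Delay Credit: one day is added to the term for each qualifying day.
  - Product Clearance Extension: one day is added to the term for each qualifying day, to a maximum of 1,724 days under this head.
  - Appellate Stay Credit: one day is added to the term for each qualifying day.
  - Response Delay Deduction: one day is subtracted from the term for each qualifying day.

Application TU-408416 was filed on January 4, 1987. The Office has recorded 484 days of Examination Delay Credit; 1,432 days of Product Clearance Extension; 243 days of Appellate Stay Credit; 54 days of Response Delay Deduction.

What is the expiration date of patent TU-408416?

Base term: filing date + 25 years → 4 January 2012.
Examination Delay Credit: +484 days → 2 May 2013.
Product Clearance Extension: 1432 days (within the 1724-day cap) → +1432 days → 3 April 2017.
Appellate Stay Credit: +243 days → 2 December 2017.
Response Delay Deduction: −54 days → 9 October 2017.

October 9, 2017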